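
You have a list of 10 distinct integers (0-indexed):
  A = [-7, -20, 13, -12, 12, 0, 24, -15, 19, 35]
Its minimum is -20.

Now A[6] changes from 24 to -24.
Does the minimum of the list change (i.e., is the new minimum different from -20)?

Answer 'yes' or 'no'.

Old min = -20
Change: A[6] 24 -> -24
Changed element was NOT the min; min changes only if -24 < -20.
New min = -24; changed? yes

Answer: yes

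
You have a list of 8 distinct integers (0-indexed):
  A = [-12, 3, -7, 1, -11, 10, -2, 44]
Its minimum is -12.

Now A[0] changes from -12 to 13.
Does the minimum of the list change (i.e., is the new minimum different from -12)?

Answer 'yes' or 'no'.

Old min = -12
Change: A[0] -12 -> 13
Changed element was the min; new min must be rechecked.
New min = -11; changed? yes

Answer: yes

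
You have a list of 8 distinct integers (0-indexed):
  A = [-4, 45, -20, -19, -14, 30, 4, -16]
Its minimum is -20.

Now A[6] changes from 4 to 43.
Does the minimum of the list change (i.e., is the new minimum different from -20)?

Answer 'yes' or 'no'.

Old min = -20
Change: A[6] 4 -> 43
Changed element was NOT the min; min changes only if 43 < -20.
New min = -20; changed? no

Answer: no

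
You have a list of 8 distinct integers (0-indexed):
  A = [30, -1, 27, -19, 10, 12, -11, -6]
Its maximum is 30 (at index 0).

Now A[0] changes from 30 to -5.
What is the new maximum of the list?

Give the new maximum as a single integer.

Old max = 30 (at index 0)
Change: A[0] 30 -> -5
Changed element WAS the max -> may need rescan.
  Max of remaining elements: 27
  New max = max(-5, 27) = 27

Answer: 27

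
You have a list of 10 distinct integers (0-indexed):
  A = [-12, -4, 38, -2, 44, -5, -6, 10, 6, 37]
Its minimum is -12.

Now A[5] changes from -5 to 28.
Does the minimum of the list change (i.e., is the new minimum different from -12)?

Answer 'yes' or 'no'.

Old min = -12
Change: A[5] -5 -> 28
Changed element was NOT the min; min changes only if 28 < -12.
New min = -12; changed? no

Answer: no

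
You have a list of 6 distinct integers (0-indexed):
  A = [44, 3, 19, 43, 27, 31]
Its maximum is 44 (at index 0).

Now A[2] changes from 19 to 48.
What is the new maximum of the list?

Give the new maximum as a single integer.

Answer: 48

Derivation:
Old max = 44 (at index 0)
Change: A[2] 19 -> 48
Changed element was NOT the old max.
  New max = max(old_max, new_val) = max(44, 48) = 48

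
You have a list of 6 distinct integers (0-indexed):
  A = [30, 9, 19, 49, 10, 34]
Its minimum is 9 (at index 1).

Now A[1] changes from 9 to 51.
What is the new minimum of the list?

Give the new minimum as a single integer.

Old min = 9 (at index 1)
Change: A[1] 9 -> 51
Changed element WAS the min. Need to check: is 51 still <= all others?
  Min of remaining elements: 10
  New min = min(51, 10) = 10

Answer: 10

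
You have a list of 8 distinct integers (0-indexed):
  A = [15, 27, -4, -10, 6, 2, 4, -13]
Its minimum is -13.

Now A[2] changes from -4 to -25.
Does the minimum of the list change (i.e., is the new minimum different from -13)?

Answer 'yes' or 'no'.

Answer: yes

Derivation:
Old min = -13
Change: A[2] -4 -> -25
Changed element was NOT the min; min changes only if -25 < -13.
New min = -25; changed? yes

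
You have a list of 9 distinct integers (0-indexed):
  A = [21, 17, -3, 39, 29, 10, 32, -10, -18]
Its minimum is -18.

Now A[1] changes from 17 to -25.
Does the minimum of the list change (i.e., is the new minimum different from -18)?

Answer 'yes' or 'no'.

Old min = -18
Change: A[1] 17 -> -25
Changed element was NOT the min; min changes only if -25 < -18.
New min = -25; changed? yes

Answer: yes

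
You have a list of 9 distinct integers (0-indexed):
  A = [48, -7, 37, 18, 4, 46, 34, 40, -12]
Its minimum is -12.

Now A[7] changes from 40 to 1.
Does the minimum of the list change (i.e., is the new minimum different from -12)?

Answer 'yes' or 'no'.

Answer: no

Derivation:
Old min = -12
Change: A[7] 40 -> 1
Changed element was NOT the min; min changes only if 1 < -12.
New min = -12; changed? no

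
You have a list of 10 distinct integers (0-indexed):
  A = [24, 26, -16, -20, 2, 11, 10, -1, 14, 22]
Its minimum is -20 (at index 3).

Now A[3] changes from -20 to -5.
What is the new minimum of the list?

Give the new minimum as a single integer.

Answer: -16

Derivation:
Old min = -20 (at index 3)
Change: A[3] -20 -> -5
Changed element WAS the min. Need to check: is -5 still <= all others?
  Min of remaining elements: -16
  New min = min(-5, -16) = -16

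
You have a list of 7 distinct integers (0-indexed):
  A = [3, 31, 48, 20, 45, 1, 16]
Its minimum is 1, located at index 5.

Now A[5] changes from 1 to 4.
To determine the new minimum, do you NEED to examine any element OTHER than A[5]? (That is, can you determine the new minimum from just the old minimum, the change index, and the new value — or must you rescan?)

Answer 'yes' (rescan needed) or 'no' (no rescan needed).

Answer: yes

Derivation:
Old min = 1 at index 5
Change at index 5: 1 -> 4
Index 5 WAS the min and new value 4 > old min 1. Must rescan other elements to find the new min.
Needs rescan: yes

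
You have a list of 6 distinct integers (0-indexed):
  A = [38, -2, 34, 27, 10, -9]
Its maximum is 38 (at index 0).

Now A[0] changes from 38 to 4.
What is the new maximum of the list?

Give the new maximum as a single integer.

Answer: 34

Derivation:
Old max = 38 (at index 0)
Change: A[0] 38 -> 4
Changed element WAS the max -> may need rescan.
  Max of remaining elements: 34
  New max = max(4, 34) = 34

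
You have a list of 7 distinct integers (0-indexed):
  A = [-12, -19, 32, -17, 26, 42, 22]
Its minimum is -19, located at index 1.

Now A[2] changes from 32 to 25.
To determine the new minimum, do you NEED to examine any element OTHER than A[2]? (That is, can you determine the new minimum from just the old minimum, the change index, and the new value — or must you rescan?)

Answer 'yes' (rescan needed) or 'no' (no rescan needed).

Old min = -19 at index 1
Change at index 2: 32 -> 25
Index 2 was NOT the min. New min = min(-19, 25). No rescan of other elements needed.
Needs rescan: no

Answer: no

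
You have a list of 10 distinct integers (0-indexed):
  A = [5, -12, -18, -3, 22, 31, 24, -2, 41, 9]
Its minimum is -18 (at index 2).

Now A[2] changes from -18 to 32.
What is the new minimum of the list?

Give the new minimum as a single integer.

Old min = -18 (at index 2)
Change: A[2] -18 -> 32
Changed element WAS the min. Need to check: is 32 still <= all others?
  Min of remaining elements: -12
  New min = min(32, -12) = -12

Answer: -12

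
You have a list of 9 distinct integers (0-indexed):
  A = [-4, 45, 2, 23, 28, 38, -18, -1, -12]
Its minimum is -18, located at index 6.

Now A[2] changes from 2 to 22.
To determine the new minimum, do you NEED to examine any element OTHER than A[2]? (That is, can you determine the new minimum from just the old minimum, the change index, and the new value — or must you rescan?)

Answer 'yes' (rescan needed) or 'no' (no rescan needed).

Old min = -18 at index 6
Change at index 2: 2 -> 22
Index 2 was NOT the min. New min = min(-18, 22). No rescan of other elements needed.
Needs rescan: no

Answer: no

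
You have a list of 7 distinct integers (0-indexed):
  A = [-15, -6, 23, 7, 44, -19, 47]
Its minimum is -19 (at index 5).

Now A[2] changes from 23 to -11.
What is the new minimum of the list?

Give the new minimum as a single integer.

Answer: -19

Derivation:
Old min = -19 (at index 5)
Change: A[2] 23 -> -11
Changed element was NOT the old min.
  New min = min(old_min, new_val) = min(-19, -11) = -19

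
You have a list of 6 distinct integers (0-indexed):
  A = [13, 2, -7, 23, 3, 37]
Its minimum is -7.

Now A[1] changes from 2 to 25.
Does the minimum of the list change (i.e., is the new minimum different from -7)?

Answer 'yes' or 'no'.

Answer: no

Derivation:
Old min = -7
Change: A[1] 2 -> 25
Changed element was NOT the min; min changes only if 25 < -7.
New min = -7; changed? no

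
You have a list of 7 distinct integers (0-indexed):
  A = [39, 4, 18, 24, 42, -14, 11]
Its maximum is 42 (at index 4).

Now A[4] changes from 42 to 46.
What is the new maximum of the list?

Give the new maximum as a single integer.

Old max = 42 (at index 4)
Change: A[4] 42 -> 46
Changed element WAS the max -> may need rescan.
  Max of remaining elements: 39
  New max = max(46, 39) = 46

Answer: 46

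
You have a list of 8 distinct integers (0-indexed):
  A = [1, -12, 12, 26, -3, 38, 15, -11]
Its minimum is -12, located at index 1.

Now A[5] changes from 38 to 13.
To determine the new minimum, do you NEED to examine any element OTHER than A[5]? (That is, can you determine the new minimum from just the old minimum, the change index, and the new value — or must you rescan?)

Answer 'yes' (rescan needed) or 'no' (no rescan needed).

Old min = -12 at index 1
Change at index 5: 38 -> 13
Index 5 was NOT the min. New min = min(-12, 13). No rescan of other elements needed.
Needs rescan: no

Answer: no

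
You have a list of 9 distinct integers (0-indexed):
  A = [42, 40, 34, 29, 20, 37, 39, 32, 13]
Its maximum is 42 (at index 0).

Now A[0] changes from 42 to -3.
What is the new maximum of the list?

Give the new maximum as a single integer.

Old max = 42 (at index 0)
Change: A[0] 42 -> -3
Changed element WAS the max -> may need rescan.
  Max of remaining elements: 40
  New max = max(-3, 40) = 40

Answer: 40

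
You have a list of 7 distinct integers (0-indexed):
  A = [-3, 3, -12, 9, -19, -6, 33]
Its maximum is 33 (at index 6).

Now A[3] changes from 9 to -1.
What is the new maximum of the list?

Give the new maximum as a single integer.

Old max = 33 (at index 6)
Change: A[3] 9 -> -1
Changed element was NOT the old max.
  New max = max(old_max, new_val) = max(33, -1) = 33

Answer: 33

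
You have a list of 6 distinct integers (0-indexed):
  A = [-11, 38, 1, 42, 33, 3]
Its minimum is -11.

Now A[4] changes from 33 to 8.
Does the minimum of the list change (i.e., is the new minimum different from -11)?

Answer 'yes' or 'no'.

Old min = -11
Change: A[4] 33 -> 8
Changed element was NOT the min; min changes only if 8 < -11.
New min = -11; changed? no

Answer: no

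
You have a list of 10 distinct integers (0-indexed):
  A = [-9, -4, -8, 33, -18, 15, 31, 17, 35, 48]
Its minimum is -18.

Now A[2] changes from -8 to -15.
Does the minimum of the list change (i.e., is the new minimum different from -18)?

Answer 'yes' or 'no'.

Old min = -18
Change: A[2] -8 -> -15
Changed element was NOT the min; min changes only if -15 < -18.
New min = -18; changed? no

Answer: no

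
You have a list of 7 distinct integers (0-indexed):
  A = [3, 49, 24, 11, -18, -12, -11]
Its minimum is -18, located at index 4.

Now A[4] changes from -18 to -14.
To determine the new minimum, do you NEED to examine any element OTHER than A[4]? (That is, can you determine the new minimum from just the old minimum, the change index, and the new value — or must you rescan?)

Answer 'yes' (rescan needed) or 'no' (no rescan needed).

Answer: yes

Derivation:
Old min = -18 at index 4
Change at index 4: -18 -> -14
Index 4 WAS the min and new value -14 > old min -18. Must rescan other elements to find the new min.
Needs rescan: yes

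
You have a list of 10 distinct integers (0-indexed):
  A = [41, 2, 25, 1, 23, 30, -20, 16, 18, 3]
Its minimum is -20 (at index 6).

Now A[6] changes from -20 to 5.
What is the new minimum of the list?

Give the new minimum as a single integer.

Answer: 1

Derivation:
Old min = -20 (at index 6)
Change: A[6] -20 -> 5
Changed element WAS the min. Need to check: is 5 still <= all others?
  Min of remaining elements: 1
  New min = min(5, 1) = 1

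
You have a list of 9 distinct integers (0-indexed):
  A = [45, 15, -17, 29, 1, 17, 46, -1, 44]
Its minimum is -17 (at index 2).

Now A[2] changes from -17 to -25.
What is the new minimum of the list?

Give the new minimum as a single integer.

Answer: -25

Derivation:
Old min = -17 (at index 2)
Change: A[2] -17 -> -25
Changed element WAS the min. Need to check: is -25 still <= all others?
  Min of remaining elements: -1
  New min = min(-25, -1) = -25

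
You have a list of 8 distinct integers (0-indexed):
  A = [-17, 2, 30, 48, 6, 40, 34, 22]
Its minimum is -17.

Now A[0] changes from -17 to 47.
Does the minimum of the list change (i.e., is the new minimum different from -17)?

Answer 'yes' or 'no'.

Old min = -17
Change: A[0] -17 -> 47
Changed element was the min; new min must be rechecked.
New min = 2; changed? yes

Answer: yes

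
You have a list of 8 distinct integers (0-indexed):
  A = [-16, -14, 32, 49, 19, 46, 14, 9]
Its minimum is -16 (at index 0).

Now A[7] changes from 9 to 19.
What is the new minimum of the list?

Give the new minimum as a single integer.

Old min = -16 (at index 0)
Change: A[7] 9 -> 19
Changed element was NOT the old min.
  New min = min(old_min, new_val) = min(-16, 19) = -16

Answer: -16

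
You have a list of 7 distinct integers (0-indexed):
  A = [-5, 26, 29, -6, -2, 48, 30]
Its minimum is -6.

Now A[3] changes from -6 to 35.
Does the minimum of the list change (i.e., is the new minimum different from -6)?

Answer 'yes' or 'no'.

Old min = -6
Change: A[3] -6 -> 35
Changed element was the min; new min must be rechecked.
New min = -5; changed? yes

Answer: yes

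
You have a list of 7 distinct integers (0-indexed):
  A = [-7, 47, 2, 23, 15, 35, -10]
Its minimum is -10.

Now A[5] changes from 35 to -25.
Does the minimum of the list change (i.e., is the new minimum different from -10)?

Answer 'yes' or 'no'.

Answer: yes

Derivation:
Old min = -10
Change: A[5] 35 -> -25
Changed element was NOT the min; min changes only if -25 < -10.
New min = -25; changed? yes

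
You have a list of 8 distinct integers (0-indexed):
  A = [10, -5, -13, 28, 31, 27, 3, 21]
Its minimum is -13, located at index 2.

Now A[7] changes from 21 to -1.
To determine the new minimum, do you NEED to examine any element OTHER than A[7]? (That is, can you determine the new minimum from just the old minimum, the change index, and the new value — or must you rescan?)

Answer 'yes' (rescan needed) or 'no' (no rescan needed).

Old min = -13 at index 2
Change at index 7: 21 -> -1
Index 7 was NOT the min. New min = min(-13, -1). No rescan of other elements needed.
Needs rescan: no

Answer: no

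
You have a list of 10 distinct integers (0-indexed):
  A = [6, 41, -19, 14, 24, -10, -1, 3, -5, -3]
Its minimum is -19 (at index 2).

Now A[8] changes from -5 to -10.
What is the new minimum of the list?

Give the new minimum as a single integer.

Answer: -19

Derivation:
Old min = -19 (at index 2)
Change: A[8] -5 -> -10
Changed element was NOT the old min.
  New min = min(old_min, new_val) = min(-19, -10) = -19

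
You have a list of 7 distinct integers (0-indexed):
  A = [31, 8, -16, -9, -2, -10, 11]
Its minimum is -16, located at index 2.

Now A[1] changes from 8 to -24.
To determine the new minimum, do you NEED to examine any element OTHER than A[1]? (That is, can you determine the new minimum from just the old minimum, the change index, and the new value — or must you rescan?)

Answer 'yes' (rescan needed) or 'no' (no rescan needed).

Answer: no

Derivation:
Old min = -16 at index 2
Change at index 1: 8 -> -24
Index 1 was NOT the min. New min = min(-16, -24). No rescan of other elements needed.
Needs rescan: no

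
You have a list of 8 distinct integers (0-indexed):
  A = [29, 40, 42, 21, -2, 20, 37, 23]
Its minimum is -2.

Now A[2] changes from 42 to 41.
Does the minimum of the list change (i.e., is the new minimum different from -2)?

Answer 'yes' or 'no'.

Answer: no

Derivation:
Old min = -2
Change: A[2] 42 -> 41
Changed element was NOT the min; min changes only if 41 < -2.
New min = -2; changed? no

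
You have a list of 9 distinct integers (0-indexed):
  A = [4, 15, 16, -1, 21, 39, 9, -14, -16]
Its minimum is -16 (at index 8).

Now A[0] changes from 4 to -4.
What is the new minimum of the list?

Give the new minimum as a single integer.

Old min = -16 (at index 8)
Change: A[0] 4 -> -4
Changed element was NOT the old min.
  New min = min(old_min, new_val) = min(-16, -4) = -16

Answer: -16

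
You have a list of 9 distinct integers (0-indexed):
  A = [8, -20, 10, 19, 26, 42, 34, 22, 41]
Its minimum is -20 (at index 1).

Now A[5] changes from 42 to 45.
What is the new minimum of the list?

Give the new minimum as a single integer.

Old min = -20 (at index 1)
Change: A[5] 42 -> 45
Changed element was NOT the old min.
  New min = min(old_min, new_val) = min(-20, 45) = -20

Answer: -20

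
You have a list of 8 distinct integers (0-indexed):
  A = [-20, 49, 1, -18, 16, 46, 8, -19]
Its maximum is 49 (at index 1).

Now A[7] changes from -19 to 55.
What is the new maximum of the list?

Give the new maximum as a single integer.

Answer: 55

Derivation:
Old max = 49 (at index 1)
Change: A[7] -19 -> 55
Changed element was NOT the old max.
  New max = max(old_max, new_val) = max(49, 55) = 55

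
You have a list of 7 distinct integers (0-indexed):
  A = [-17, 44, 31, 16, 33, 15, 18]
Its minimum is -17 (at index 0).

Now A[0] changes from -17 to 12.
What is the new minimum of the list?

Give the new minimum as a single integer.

Answer: 12

Derivation:
Old min = -17 (at index 0)
Change: A[0] -17 -> 12
Changed element WAS the min. Need to check: is 12 still <= all others?
  Min of remaining elements: 15
  New min = min(12, 15) = 12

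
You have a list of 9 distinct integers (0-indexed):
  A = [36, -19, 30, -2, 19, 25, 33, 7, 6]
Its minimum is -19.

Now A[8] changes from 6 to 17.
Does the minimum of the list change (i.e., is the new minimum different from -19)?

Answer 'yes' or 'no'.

Old min = -19
Change: A[8] 6 -> 17
Changed element was NOT the min; min changes only if 17 < -19.
New min = -19; changed? no

Answer: no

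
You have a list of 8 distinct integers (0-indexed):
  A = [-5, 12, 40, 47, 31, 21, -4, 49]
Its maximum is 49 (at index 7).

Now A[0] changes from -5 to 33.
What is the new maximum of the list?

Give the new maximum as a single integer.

Answer: 49

Derivation:
Old max = 49 (at index 7)
Change: A[0] -5 -> 33
Changed element was NOT the old max.
  New max = max(old_max, new_val) = max(49, 33) = 49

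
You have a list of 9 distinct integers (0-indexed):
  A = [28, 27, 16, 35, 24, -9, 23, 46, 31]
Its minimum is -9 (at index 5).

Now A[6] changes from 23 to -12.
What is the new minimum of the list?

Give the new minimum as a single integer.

Answer: -12

Derivation:
Old min = -9 (at index 5)
Change: A[6] 23 -> -12
Changed element was NOT the old min.
  New min = min(old_min, new_val) = min(-9, -12) = -12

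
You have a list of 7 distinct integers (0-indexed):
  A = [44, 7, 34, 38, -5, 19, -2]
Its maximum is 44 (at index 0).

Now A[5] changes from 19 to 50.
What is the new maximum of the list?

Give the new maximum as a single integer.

Old max = 44 (at index 0)
Change: A[5] 19 -> 50
Changed element was NOT the old max.
  New max = max(old_max, new_val) = max(44, 50) = 50

Answer: 50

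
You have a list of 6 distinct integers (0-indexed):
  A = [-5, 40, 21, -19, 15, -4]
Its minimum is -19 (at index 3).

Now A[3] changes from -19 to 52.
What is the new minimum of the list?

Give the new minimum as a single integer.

Old min = -19 (at index 3)
Change: A[3] -19 -> 52
Changed element WAS the min. Need to check: is 52 still <= all others?
  Min of remaining elements: -5
  New min = min(52, -5) = -5

Answer: -5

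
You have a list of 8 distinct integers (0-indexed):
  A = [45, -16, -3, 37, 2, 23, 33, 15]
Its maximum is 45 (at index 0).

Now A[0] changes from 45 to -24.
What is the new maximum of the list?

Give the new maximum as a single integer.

Old max = 45 (at index 0)
Change: A[0] 45 -> -24
Changed element WAS the max -> may need rescan.
  Max of remaining elements: 37
  New max = max(-24, 37) = 37

Answer: 37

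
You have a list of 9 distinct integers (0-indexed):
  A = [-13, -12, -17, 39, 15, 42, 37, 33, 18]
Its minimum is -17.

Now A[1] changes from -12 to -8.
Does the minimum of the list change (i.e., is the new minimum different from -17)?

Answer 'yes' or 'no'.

Answer: no

Derivation:
Old min = -17
Change: A[1] -12 -> -8
Changed element was NOT the min; min changes only if -8 < -17.
New min = -17; changed? no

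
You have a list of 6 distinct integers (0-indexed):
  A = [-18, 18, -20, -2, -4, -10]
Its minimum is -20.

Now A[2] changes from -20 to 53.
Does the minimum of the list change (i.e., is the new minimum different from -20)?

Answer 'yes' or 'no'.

Old min = -20
Change: A[2] -20 -> 53
Changed element was the min; new min must be rechecked.
New min = -18; changed? yes

Answer: yes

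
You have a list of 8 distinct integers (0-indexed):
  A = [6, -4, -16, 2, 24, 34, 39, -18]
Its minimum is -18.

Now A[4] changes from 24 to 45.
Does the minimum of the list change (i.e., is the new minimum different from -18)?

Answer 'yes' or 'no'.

Answer: no

Derivation:
Old min = -18
Change: A[4] 24 -> 45
Changed element was NOT the min; min changes only if 45 < -18.
New min = -18; changed? no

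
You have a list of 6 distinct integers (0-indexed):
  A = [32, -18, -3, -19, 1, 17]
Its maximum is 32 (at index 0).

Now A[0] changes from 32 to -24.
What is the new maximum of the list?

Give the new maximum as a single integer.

Answer: 17

Derivation:
Old max = 32 (at index 0)
Change: A[0] 32 -> -24
Changed element WAS the max -> may need rescan.
  Max of remaining elements: 17
  New max = max(-24, 17) = 17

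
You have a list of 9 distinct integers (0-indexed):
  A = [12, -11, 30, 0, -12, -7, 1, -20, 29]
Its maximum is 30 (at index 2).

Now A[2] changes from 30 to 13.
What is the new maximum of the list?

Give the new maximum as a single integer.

Old max = 30 (at index 2)
Change: A[2] 30 -> 13
Changed element WAS the max -> may need rescan.
  Max of remaining elements: 29
  New max = max(13, 29) = 29

Answer: 29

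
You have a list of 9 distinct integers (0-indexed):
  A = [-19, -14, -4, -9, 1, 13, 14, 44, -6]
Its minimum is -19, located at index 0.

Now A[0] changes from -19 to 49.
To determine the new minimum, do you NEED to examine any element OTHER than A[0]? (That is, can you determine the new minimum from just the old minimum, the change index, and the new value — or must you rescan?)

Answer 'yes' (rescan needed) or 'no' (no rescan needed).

Old min = -19 at index 0
Change at index 0: -19 -> 49
Index 0 WAS the min and new value 49 > old min -19. Must rescan other elements to find the new min.
Needs rescan: yes

Answer: yes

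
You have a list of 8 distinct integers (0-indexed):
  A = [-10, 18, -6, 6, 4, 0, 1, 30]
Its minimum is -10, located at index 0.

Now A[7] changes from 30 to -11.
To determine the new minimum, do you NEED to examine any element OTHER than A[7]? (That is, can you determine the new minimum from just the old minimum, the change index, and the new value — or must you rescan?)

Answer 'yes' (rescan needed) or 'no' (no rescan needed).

Old min = -10 at index 0
Change at index 7: 30 -> -11
Index 7 was NOT the min. New min = min(-10, -11). No rescan of other elements needed.
Needs rescan: no

Answer: no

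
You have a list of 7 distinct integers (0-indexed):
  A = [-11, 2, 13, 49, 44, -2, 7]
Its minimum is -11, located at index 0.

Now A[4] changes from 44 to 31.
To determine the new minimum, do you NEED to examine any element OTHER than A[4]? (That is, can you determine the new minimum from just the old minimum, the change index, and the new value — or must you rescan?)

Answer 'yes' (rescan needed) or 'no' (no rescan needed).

Old min = -11 at index 0
Change at index 4: 44 -> 31
Index 4 was NOT the min. New min = min(-11, 31). No rescan of other elements needed.
Needs rescan: no

Answer: no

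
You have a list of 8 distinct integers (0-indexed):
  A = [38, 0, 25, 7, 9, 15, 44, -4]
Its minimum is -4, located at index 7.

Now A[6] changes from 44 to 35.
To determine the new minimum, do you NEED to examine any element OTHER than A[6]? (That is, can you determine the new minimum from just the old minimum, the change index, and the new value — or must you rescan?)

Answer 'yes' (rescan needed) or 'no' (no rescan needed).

Old min = -4 at index 7
Change at index 6: 44 -> 35
Index 6 was NOT the min. New min = min(-4, 35). No rescan of other elements needed.
Needs rescan: no

Answer: no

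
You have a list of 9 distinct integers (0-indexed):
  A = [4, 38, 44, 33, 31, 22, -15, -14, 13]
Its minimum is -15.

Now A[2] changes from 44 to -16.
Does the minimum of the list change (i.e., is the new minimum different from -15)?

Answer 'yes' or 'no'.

Old min = -15
Change: A[2] 44 -> -16
Changed element was NOT the min; min changes only if -16 < -15.
New min = -16; changed? yes

Answer: yes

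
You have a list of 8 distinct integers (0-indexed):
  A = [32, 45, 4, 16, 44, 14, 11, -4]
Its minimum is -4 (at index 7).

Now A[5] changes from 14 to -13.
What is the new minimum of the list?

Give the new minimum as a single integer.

Old min = -4 (at index 7)
Change: A[5] 14 -> -13
Changed element was NOT the old min.
  New min = min(old_min, new_val) = min(-4, -13) = -13

Answer: -13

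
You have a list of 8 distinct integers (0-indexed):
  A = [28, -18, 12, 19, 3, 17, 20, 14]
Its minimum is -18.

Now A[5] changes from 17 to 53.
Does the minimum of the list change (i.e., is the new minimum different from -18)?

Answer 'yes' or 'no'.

Old min = -18
Change: A[5] 17 -> 53
Changed element was NOT the min; min changes only if 53 < -18.
New min = -18; changed? no

Answer: no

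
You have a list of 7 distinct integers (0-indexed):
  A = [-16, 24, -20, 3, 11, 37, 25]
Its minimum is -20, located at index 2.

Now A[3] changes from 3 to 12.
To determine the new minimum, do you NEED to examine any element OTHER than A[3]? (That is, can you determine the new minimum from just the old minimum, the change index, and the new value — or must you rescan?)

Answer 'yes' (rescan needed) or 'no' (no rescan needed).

Old min = -20 at index 2
Change at index 3: 3 -> 12
Index 3 was NOT the min. New min = min(-20, 12). No rescan of other elements needed.
Needs rescan: no

Answer: no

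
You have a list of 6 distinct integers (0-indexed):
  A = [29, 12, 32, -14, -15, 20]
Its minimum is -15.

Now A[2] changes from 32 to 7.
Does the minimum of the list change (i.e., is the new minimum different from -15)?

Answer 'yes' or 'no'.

Old min = -15
Change: A[2] 32 -> 7
Changed element was NOT the min; min changes only if 7 < -15.
New min = -15; changed? no

Answer: no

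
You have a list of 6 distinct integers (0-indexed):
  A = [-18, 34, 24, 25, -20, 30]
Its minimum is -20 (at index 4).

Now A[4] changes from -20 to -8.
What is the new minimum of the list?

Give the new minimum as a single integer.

Answer: -18

Derivation:
Old min = -20 (at index 4)
Change: A[4] -20 -> -8
Changed element WAS the min. Need to check: is -8 still <= all others?
  Min of remaining elements: -18
  New min = min(-8, -18) = -18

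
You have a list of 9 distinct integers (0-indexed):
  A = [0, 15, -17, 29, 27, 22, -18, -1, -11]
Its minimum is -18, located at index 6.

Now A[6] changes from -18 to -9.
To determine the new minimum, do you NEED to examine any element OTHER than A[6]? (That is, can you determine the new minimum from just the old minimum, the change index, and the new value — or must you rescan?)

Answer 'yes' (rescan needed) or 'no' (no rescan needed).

Answer: yes

Derivation:
Old min = -18 at index 6
Change at index 6: -18 -> -9
Index 6 WAS the min and new value -9 > old min -18. Must rescan other elements to find the new min.
Needs rescan: yes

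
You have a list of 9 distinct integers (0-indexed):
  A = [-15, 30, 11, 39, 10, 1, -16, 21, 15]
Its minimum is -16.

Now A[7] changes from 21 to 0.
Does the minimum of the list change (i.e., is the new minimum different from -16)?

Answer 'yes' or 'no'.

Answer: no

Derivation:
Old min = -16
Change: A[7] 21 -> 0
Changed element was NOT the min; min changes only if 0 < -16.
New min = -16; changed? no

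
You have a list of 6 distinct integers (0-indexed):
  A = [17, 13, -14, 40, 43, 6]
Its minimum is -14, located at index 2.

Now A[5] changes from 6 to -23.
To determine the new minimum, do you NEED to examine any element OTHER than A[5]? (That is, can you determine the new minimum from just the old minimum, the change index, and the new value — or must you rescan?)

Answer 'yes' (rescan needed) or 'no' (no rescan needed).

Old min = -14 at index 2
Change at index 5: 6 -> -23
Index 5 was NOT the min. New min = min(-14, -23). No rescan of other elements needed.
Needs rescan: no

Answer: no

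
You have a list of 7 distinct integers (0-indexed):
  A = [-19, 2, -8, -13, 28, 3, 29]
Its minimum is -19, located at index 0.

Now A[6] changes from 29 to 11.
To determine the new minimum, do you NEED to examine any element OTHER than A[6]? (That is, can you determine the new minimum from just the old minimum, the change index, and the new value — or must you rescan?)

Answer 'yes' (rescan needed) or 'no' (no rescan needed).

Answer: no

Derivation:
Old min = -19 at index 0
Change at index 6: 29 -> 11
Index 6 was NOT the min. New min = min(-19, 11). No rescan of other elements needed.
Needs rescan: no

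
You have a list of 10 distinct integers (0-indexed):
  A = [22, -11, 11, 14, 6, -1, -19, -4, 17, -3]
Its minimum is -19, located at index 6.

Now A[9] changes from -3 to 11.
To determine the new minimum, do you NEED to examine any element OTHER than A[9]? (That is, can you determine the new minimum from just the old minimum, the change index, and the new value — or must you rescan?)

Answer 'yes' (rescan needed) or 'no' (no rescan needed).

Old min = -19 at index 6
Change at index 9: -3 -> 11
Index 9 was NOT the min. New min = min(-19, 11). No rescan of other elements needed.
Needs rescan: no

Answer: no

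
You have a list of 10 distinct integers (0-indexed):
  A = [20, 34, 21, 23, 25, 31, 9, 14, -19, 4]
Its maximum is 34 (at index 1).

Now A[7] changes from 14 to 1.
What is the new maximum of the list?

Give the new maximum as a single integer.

Answer: 34

Derivation:
Old max = 34 (at index 1)
Change: A[7] 14 -> 1
Changed element was NOT the old max.
  New max = max(old_max, new_val) = max(34, 1) = 34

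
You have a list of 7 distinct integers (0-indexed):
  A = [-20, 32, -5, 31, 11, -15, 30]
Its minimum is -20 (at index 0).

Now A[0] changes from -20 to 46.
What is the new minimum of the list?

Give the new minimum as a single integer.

Answer: -15

Derivation:
Old min = -20 (at index 0)
Change: A[0] -20 -> 46
Changed element WAS the min. Need to check: is 46 still <= all others?
  Min of remaining elements: -15
  New min = min(46, -15) = -15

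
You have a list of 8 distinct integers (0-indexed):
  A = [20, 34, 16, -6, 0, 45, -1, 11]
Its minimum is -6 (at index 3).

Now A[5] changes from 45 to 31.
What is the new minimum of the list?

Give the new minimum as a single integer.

Old min = -6 (at index 3)
Change: A[5] 45 -> 31
Changed element was NOT the old min.
  New min = min(old_min, new_val) = min(-6, 31) = -6

Answer: -6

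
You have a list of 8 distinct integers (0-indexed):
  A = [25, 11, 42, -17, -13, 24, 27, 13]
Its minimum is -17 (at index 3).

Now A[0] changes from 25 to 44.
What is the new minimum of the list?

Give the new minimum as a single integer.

Answer: -17

Derivation:
Old min = -17 (at index 3)
Change: A[0] 25 -> 44
Changed element was NOT the old min.
  New min = min(old_min, new_val) = min(-17, 44) = -17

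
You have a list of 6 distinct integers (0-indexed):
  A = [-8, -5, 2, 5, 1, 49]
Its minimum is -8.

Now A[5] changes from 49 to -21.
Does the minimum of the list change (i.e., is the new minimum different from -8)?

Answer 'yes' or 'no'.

Old min = -8
Change: A[5] 49 -> -21
Changed element was NOT the min; min changes only if -21 < -8.
New min = -21; changed? yes

Answer: yes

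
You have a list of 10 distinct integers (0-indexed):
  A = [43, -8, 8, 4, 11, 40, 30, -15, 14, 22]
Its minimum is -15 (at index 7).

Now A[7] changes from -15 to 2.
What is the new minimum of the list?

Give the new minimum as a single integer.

Old min = -15 (at index 7)
Change: A[7] -15 -> 2
Changed element WAS the min. Need to check: is 2 still <= all others?
  Min of remaining elements: -8
  New min = min(2, -8) = -8

Answer: -8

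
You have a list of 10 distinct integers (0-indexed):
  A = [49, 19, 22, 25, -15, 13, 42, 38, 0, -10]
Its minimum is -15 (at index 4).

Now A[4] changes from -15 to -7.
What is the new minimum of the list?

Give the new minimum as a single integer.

Answer: -10

Derivation:
Old min = -15 (at index 4)
Change: A[4] -15 -> -7
Changed element WAS the min. Need to check: is -7 still <= all others?
  Min of remaining elements: -10
  New min = min(-7, -10) = -10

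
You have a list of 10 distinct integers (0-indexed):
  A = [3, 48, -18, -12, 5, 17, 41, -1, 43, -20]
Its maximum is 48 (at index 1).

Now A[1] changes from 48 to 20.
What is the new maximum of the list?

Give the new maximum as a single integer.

Old max = 48 (at index 1)
Change: A[1] 48 -> 20
Changed element WAS the max -> may need rescan.
  Max of remaining elements: 43
  New max = max(20, 43) = 43

Answer: 43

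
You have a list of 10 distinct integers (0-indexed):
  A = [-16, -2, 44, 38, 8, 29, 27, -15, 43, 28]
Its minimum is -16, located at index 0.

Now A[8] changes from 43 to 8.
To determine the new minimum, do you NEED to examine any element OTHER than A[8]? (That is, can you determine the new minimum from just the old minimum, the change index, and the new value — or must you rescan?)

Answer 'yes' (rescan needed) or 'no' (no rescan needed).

Answer: no

Derivation:
Old min = -16 at index 0
Change at index 8: 43 -> 8
Index 8 was NOT the min. New min = min(-16, 8). No rescan of other elements needed.
Needs rescan: no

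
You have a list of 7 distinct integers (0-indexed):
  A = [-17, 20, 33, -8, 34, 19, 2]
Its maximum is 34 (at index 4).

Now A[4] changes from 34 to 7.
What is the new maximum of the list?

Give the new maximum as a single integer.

Old max = 34 (at index 4)
Change: A[4] 34 -> 7
Changed element WAS the max -> may need rescan.
  Max of remaining elements: 33
  New max = max(7, 33) = 33

Answer: 33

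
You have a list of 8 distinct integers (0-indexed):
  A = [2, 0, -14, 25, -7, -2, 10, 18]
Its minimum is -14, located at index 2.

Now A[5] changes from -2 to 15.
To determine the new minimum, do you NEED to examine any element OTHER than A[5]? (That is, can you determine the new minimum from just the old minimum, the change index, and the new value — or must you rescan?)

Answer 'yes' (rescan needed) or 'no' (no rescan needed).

Old min = -14 at index 2
Change at index 5: -2 -> 15
Index 5 was NOT the min. New min = min(-14, 15). No rescan of other elements needed.
Needs rescan: no

Answer: no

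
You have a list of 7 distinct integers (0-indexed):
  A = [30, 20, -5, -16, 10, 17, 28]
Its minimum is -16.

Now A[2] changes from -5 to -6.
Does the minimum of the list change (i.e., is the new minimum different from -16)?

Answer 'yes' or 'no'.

Answer: no

Derivation:
Old min = -16
Change: A[2] -5 -> -6
Changed element was NOT the min; min changes only if -6 < -16.
New min = -16; changed? no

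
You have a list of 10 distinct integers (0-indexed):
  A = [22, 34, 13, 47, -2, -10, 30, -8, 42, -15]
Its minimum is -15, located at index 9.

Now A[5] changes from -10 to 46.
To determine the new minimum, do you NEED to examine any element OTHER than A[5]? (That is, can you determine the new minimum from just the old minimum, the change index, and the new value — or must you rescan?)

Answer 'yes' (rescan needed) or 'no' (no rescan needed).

Old min = -15 at index 9
Change at index 5: -10 -> 46
Index 5 was NOT the min. New min = min(-15, 46). No rescan of other elements needed.
Needs rescan: no

Answer: no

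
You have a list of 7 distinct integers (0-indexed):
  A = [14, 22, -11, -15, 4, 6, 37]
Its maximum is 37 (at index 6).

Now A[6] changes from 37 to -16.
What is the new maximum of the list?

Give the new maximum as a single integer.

Answer: 22

Derivation:
Old max = 37 (at index 6)
Change: A[6] 37 -> -16
Changed element WAS the max -> may need rescan.
  Max of remaining elements: 22
  New max = max(-16, 22) = 22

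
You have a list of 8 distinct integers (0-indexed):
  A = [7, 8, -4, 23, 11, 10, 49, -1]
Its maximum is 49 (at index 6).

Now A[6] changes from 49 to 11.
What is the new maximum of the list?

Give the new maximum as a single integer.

Old max = 49 (at index 6)
Change: A[6] 49 -> 11
Changed element WAS the max -> may need rescan.
  Max of remaining elements: 23
  New max = max(11, 23) = 23

Answer: 23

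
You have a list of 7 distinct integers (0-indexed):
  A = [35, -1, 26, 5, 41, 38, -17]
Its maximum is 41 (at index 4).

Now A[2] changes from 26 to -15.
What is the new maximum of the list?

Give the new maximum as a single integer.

Answer: 41

Derivation:
Old max = 41 (at index 4)
Change: A[2] 26 -> -15
Changed element was NOT the old max.
  New max = max(old_max, new_val) = max(41, -15) = 41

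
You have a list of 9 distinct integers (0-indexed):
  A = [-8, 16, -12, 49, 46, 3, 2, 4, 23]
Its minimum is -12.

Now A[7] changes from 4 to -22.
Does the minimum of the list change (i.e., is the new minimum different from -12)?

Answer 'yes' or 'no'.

Old min = -12
Change: A[7] 4 -> -22
Changed element was NOT the min; min changes only if -22 < -12.
New min = -22; changed? yes

Answer: yes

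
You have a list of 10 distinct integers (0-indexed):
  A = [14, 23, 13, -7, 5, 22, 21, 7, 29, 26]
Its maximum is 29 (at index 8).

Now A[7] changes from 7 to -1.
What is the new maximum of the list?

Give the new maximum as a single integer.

Old max = 29 (at index 8)
Change: A[7] 7 -> -1
Changed element was NOT the old max.
  New max = max(old_max, new_val) = max(29, -1) = 29

Answer: 29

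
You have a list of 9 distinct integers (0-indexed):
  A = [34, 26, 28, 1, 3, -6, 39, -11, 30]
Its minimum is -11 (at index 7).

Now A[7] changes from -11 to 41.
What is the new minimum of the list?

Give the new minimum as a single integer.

Answer: -6

Derivation:
Old min = -11 (at index 7)
Change: A[7] -11 -> 41
Changed element WAS the min. Need to check: is 41 still <= all others?
  Min of remaining elements: -6
  New min = min(41, -6) = -6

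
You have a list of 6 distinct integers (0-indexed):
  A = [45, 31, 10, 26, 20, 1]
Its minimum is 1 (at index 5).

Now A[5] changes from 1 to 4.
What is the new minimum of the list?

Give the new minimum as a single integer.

Answer: 4

Derivation:
Old min = 1 (at index 5)
Change: A[5] 1 -> 4
Changed element WAS the min. Need to check: is 4 still <= all others?
  Min of remaining elements: 10
  New min = min(4, 10) = 4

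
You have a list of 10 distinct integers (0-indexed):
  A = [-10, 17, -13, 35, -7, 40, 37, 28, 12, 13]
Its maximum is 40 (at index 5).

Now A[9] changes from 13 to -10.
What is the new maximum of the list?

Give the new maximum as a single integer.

Old max = 40 (at index 5)
Change: A[9] 13 -> -10
Changed element was NOT the old max.
  New max = max(old_max, new_val) = max(40, -10) = 40

Answer: 40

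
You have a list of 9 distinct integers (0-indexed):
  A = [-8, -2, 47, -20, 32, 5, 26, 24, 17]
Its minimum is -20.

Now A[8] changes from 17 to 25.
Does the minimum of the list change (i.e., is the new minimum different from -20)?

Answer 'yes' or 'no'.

Old min = -20
Change: A[8] 17 -> 25
Changed element was NOT the min; min changes only if 25 < -20.
New min = -20; changed? no

Answer: no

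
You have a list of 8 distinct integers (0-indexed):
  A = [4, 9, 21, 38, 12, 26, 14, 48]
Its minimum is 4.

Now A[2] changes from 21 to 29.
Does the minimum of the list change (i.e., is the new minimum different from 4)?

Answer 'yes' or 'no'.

Answer: no

Derivation:
Old min = 4
Change: A[2] 21 -> 29
Changed element was NOT the min; min changes only if 29 < 4.
New min = 4; changed? no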